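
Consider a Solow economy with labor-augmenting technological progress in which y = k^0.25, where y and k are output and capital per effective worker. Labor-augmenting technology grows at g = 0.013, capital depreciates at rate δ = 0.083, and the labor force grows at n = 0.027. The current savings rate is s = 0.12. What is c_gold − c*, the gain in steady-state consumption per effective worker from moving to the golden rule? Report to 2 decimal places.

n + g + δ = 0.027 + 0.013 + 0.083 = 0.123.
Current steady state (s = 0.12): k* = (0.12/0.123)^(1/0.75) ≈ 0.9676, y* = 0.9676^0.25 ≈ 0.9918, c* = (1−0.12)·0.9918 ≈ 0.8728.
Golden rule sets MPK = n+g+δ: 0.25·k^(0.25−1) = 0.123, so k_gold = (0.25/0.123)^(1/0.75) ≈ 2.5746.
y_gold = 2.5746^0.25 ≈ 1.2667, c_gold = y_gold − 0.123·k_gold ≈ 0.9500.
Gain: Δc = 0.9500 − 0.8728 ≈ 0.0772.

Δc ≈ 0.08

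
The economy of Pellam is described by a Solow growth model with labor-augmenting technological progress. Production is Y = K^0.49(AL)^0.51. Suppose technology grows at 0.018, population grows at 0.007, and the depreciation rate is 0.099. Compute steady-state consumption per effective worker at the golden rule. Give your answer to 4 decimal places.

c_gold ≈ 1.9096

n + g + δ = 0.007 + 0.018 + 0.099 = 0.124.
Setting f'(k) = n+g+δ gives 0.49·k^(0.49−1) = 0.124, hence k_gold = (0.49/0.124)^(1/0.51) ≈ 14.7961.
y_gold = 14.7961^0.49 ≈ 3.7443.
c_gold = y_gold − (n+g+δ)·k_gold = 3.7443 − 0.124·14.7961 ≈ 1.9096.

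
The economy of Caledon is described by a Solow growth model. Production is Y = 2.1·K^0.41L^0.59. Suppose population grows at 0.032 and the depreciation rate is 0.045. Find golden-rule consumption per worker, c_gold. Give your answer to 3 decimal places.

c_gold ≈ 6.633

Capital per worker breaks even when investment replaces (n + δ)·k; here n + δ = 0.077.
Golden rule sets MPK = n+δ: 0.41·2.1·k^(0.41−1) = 0.077, so k_gold = (0.41·2.1/0.077)^(1/0.59) ≈ 59.8604.
y_gold = 2.1·59.8604^0.41 ≈ 11.2421.
c_gold = y_gold − (n+δ)·k_gold = 11.2421 − 0.077·59.8604 ≈ 6.6328.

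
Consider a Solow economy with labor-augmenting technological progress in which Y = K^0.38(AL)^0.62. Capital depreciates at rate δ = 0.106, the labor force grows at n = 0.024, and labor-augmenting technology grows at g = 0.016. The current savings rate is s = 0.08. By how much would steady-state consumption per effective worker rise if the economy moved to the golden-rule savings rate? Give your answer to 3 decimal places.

Δc ≈ 0.478

Capital per effective worker breaks even when investment replaces (n + g + δ)·k; here n + g + δ = 0.146.
Current steady state (s = 0.08): k* = (0.08/0.146)^(1/0.62) ≈ 0.3790, y* = 0.3790^0.38 ≈ 0.6916, c* = (1−0.08)·0.6916 ≈ 0.6363.
Golden rule sets MPK = n+g+δ: 0.38·k^(0.38−1) = 0.146, so k_gold = (0.38/0.146)^(1/0.62) ≈ 4.6779.
y_gold = 4.6779^0.38 ≈ 1.7973, c_gold = y_gold − 0.146·k_gold ≈ 1.1143.
Gain: Δc = 1.1143 − 0.6363 ≈ 0.4780.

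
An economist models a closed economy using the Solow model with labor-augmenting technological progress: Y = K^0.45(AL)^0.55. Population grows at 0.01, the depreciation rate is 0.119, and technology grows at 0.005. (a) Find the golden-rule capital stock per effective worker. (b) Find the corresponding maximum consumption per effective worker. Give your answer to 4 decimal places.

(a) k_gold ≈ 9.0481; (b) c_gold ≈ 1.4819

n + g + δ = 0.01 + 0.005 + 0.119 = 0.134.
Golden rule sets MPK = n+g+δ: 0.45·k^(0.45−1) = 0.134, so k_gold = (0.45/0.134)^(1/0.55) ≈ 9.0481.
y_gold = 9.0481^0.45 ≈ 2.6943; c_gold = y_gold − 0.134·k_gold ≈ 1.4819.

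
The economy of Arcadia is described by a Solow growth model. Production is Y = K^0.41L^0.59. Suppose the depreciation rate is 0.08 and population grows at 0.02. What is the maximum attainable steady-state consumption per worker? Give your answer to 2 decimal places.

The effective depreciation rate is n + δ = 0.02 + 0.08 = 0.1.
Setting f'(k) = n+δ gives 0.41·k^(0.41−1) = 0.1, hence k_gold = (0.41/0.1)^(1/0.59) ≈ 10.9299.
y_gold = 10.9299^0.41 ≈ 2.6658.
c_gold = y_gold − (n+δ)·k_gold = 2.6658 − 0.1·10.9299 ≈ 1.5728.

c_gold ≈ 1.57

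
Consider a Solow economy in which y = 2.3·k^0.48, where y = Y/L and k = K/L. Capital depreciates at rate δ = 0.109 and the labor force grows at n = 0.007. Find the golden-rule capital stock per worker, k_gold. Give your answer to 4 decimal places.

Break-even investment rate: n + δ = 0.007 + 0.109 = 0.116.
At the golden rule the marginal product of capital equals n+δ: 0.48·2.3·k^(0.48−1) = 0.116. Solving, k_gold = (0.48·2.3/0.116)^(1/0.52) ≈ 76.1644.

k_gold ≈ 76.1644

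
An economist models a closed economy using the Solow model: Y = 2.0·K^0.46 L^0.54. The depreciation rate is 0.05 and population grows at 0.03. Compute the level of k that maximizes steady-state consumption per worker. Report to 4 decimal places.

The effective depreciation rate is n + δ = 0.03 + 0.05 = 0.08.
Golden rule sets MPK = n+δ: 0.46·2.0·k^(0.46−1) = 0.08, so k_gold = (0.46·2.0/0.08)^(1/0.54) ≈ 92.0991.

k_gold ≈ 92.0991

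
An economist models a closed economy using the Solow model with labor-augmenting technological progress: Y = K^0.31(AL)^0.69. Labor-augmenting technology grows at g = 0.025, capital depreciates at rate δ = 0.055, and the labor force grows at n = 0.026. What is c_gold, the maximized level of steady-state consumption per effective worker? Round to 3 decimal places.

Break-even investment rate: n + g + δ = 0.026 + 0.025 + 0.055 = 0.106.
Setting f'(k) = n+g+δ gives 0.31·k^(0.31−1) = 0.106, hence k_gold = (0.31/0.106)^(1/0.69) ≈ 4.7363.
y_gold = 4.7363^0.31 ≈ 1.6195.
c_gold = y_gold − (n+g+δ)·k_gold = 1.6195 − 0.106·4.7363 ≈ 1.1175.

c_gold ≈ 1.117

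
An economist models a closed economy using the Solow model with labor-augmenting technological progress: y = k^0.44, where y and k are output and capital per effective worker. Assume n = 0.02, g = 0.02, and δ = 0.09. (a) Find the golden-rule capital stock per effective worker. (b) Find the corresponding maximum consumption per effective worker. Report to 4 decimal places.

(a) k_gold ≈ 8.8217; (b) c_gold ≈ 1.4596

The effective depreciation rate is n + g + δ = 0.02 + 0.02 + 0.09 = 0.13.
At the golden rule the marginal product of capital equals n+g+δ: 0.44·k^(0.44−1) = 0.13. Solving, k_gold = (0.44/0.13)^(1/0.56) ≈ 8.8217.
y_gold = 8.8217^0.44 ≈ 2.6064; c_gold = y_gold − 0.13·k_gold ≈ 1.4596.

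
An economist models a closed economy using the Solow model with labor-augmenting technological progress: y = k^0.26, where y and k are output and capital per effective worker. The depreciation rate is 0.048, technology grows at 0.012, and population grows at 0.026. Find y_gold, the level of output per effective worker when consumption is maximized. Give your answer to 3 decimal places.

y_gold ≈ 1.475

n + g + δ = 0.026 + 0.012 + 0.048 = 0.086.
At the golden rule the marginal product of capital equals n+g+δ: 0.26·k^(0.26−1) = 0.086. Solving, k_gold = (0.26/0.086)^(1/0.74) ≈ 4.4595.
Output: y_gold = k_gold^0.26 = 4.4595^0.26 ≈ 1.4751.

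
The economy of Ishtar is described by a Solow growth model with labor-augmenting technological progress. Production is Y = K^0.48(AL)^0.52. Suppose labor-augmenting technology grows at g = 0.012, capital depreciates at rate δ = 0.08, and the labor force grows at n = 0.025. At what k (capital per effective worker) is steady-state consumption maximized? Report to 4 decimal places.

k_gold ≈ 15.0992

Break-even investment rate: n + g + δ = 0.025 + 0.012 + 0.08 = 0.117.
Setting f'(k) = n+g+δ gives 0.48·k^(0.48−1) = 0.117, hence k_gold = (0.48/0.117)^(1/0.52) ≈ 15.0992.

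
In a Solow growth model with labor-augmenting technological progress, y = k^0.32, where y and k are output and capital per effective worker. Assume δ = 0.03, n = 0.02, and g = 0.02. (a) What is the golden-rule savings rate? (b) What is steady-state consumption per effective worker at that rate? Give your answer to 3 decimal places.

(a) s_gold = 0.320; (b) c_gold ≈ 1.390

Capital per effective worker breaks even when investment replaces (n + g + δ)·k; here n + g + δ = 0.07.
For Cobb-Douglas, s_gold equals capital's share: s_gold = 0.32.
Maximizing c = f(k) − (n+g+δ)·k gives f'(k) = n+g+δ, i.e. 0.32·k^(0.32−1) = 0.07, so k_gold = (0.32/0.07)^(1/0.68) ≈ 9.3468.
y_gold = 9.3468^0.32 ≈ 2.0446; c_gold = (1−0.32)·y_gold ≈ 1.3903.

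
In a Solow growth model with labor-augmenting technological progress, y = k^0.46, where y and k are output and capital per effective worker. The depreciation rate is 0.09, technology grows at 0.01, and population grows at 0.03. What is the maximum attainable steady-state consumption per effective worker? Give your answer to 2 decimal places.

n + g + δ = 0.03 + 0.01 + 0.09 = 0.13.
Maximizing c = f(k) − (n+g+δ)·k gives f'(k) = n+g+δ, i.e. 0.46·k^(0.46−1) = 0.13, so k_gold = (0.46/0.13)^(1/0.54) ≈ 10.3830.
y_gold = 10.3830^0.46 ≈ 2.9343.
c_gold = y_gold − (n+g+δ)·k_gold = 2.9343 − 0.13·10.3830 ≈ 1.5845.

c_gold ≈ 1.58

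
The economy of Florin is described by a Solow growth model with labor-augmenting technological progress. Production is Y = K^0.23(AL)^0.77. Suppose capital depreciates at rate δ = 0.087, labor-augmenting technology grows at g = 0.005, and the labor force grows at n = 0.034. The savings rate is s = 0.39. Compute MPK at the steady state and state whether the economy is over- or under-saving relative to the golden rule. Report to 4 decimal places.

Capital per effective worker breaks even when investment replaces (n + g + δ)·k; here n + g + δ = 0.126.
Steady-state k*: s·k^0.23 = 0.126·k gives k* = (0.39/0.126)^(1/0.77) ≈ 4.3378.
MPK = 0.23·4.3378^(-0.77) ≈ 0.0743.
MPK < n+g+δ = 0.126, so the economy is dynamically inefficient (over-saving).

over-saving; MPK ≈ 0.0743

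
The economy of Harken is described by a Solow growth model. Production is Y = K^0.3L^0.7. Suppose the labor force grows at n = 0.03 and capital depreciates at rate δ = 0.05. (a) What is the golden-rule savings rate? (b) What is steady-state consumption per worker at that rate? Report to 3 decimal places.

The effective depreciation rate is n + δ = 0.03 + 0.05 = 0.08.
For Cobb-Douglas, s_gold equals capital's share: s_gold = 0.3.
Setting f'(k) = n+δ gives 0.3·k^(0.3−1) = 0.08, hence k_gold = (0.3/0.08)^(1/0.7) ≈ 6.6076.
y_gold = 6.6076^0.3 ≈ 1.7620; c_gold = (1−0.3)·y_gold ≈ 1.2334.

(a) s_gold = 0.300; (b) c_gold ≈ 1.233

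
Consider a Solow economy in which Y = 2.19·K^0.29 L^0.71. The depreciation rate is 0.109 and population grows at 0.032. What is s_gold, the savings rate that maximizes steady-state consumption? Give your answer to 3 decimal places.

s_gold = 0.290

Capital per worker breaks even when investment replaces (n + δ)·k; here n + δ = 0.141.
At the golden rule MPK = n+δ, and in any Cobb-Douglas steady state s = (n+δ)·k/y = MPK·k/y = capital's share 0.29.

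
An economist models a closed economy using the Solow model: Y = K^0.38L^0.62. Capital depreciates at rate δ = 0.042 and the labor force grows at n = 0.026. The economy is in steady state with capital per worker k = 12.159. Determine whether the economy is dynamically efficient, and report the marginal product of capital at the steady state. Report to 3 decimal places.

The effective depreciation rate is n + δ = 0.026 + 0.042 = 0.068.
MPK = 0.38·k^(0.38−1) = 0.38·12.159^(-0.62) ≈ 0.0808.
MPK > 0.068, so the economy is dynamically efficient (under-saving).

dynamically efficient; MPK ≈ 0.081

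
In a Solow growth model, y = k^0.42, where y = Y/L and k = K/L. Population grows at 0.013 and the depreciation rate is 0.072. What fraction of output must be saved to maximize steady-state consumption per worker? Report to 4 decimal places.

Break-even investment rate: n + δ = 0.013 + 0.072 = 0.085.
At the golden rule MPK = n+δ, and in any Cobb-Douglas steady state s = (n+δ)·k/y = MPK·k/y = capital's share 0.42.

s_gold = 0.4200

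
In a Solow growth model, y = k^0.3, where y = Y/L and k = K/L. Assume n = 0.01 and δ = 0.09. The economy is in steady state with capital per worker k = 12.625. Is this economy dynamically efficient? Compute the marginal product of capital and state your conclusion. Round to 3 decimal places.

Break-even investment rate: n + δ = 0.01 + 0.09 = 0.1.
MPK = 0.3·k^(0.3−1) = 0.3·12.625^(-0.7) ≈ 0.0508.
MPK < 0.1, so the economy is dynamically inefficient (over-saving).

dynamically inefficient; MPK ≈ 0.051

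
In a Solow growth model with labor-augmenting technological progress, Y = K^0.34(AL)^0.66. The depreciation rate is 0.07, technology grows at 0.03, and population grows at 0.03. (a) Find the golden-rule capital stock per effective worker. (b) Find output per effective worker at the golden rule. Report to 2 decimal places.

Capital per effective worker breaks even when investment replaces (n + g + δ)·k; here n + g + δ = 0.13.
At the golden rule the marginal product of capital equals n+g+δ: 0.34·k^(0.34−1) = 0.13. Solving, k_gold = (0.34/0.13)^(1/0.66) ≈ 4.2917.
y_gold = 4.2917^0.34 ≈ 1.6409.

(a) k_gold ≈ 4.29; (b) y_gold ≈ 1.64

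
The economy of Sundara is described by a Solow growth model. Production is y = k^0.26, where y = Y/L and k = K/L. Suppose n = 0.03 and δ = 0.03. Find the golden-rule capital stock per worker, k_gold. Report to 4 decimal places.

k_gold ≈ 7.2539

Capital per worker breaks even when investment replaces (n + δ)·k; here n + δ = 0.06.
Setting f'(k) = n+δ gives 0.26·k^(0.26−1) = 0.06, hence k_gold = (0.26/0.06)^(1/0.74) ≈ 7.2539.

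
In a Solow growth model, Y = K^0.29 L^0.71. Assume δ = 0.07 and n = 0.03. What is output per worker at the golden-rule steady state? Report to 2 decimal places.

Break-even investment rate: n + δ = 0.03 + 0.07 = 0.1.
Golden rule sets MPK = n+δ: 0.29·k^(0.29−1) = 0.1, so k_gold = (0.29/0.1)^(1/0.71) ≈ 4.4799.
Output: y_gold = k_gold^0.29 = 4.4799^0.29 ≈ 1.5448.

y_gold ≈ 1.54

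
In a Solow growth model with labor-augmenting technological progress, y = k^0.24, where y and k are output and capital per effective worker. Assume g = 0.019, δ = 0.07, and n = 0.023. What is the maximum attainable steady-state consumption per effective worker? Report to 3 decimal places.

Break-even investment rate: n + g + δ = 0.023 + 0.019 + 0.07 = 0.112.
Setting f'(k) = n+g+δ gives 0.24·k^(0.24−1) = 0.112, hence k_gold = (0.24/0.112)^(1/0.76) ≈ 2.7259.
y_gold = 2.7259^0.24 ≈ 1.2721.
c_gold = y_gold − (n+g+δ)·k_gold = 1.2721 − 0.112·2.7259 ≈ 0.9668.

c_gold ≈ 0.967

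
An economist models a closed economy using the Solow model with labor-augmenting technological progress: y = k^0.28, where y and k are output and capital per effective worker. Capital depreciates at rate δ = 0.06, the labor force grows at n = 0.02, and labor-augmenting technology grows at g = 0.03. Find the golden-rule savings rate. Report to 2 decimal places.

s_gold = 0.28

Break-even investment rate: n + g + δ = 0.02 + 0.03 + 0.06 = 0.11.
At the golden rule MPK = n+g+δ, and in any Cobb-Douglas steady state s = (n+g+δ)·k/y = MPK·k/y = capital's share 0.28.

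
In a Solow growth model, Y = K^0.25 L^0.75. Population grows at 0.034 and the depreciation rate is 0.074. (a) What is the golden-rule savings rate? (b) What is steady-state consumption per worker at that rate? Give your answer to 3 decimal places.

(a) s_gold = 0.250; (b) c_gold ≈ 0.992

n + δ = 0.034 + 0.074 = 0.108.
For Cobb-Douglas, s_gold equals capital's share: s_gold = 0.25.
At the golden rule the marginal product of capital equals n+δ: 0.25·k^(0.25−1) = 0.108. Solving, k_gold = (0.25/0.108)^(1/0.75) ≈ 3.0621.
y_gold = 3.0621^0.25 ≈ 1.3228; c_gold = (1−0.25)·y_gold ≈ 0.9921.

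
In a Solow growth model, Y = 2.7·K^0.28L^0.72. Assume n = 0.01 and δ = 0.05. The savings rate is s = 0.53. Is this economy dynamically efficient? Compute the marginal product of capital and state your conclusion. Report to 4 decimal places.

The effective depreciation rate is n + δ = 0.01 + 0.05 = 0.06.
Steady-state k*: s·A·k^0.28 = 0.06·k gives k* = (0.53·2.7/0.06)^(1/0.72) ≈ 81.8801.
MPK = 0.28·2.7·81.8801^(-0.72) ≈ 0.0317.
MPK < n+δ = 0.06, so the economy is dynamically inefficient (over-saving).

dynamically inefficient; MPK ≈ 0.0317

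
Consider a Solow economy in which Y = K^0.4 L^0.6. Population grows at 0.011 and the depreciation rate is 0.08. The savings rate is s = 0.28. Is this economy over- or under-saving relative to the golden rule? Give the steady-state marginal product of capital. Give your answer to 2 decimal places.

under-saving; MPK ≈ 0.13

Capital per worker breaks even when investment replaces (n + δ)·k; here n + δ = 0.091.
Steady-state k*: s·k^0.4 = 0.091·k gives k* = (0.28/0.091)^(1/0.6) ≈ 6.5092.
MPK = 0.4·6.5092^(-0.6) ≈ 0.1300.
MPK > n+δ = 0.091, so the economy is dynamically efficient (under-saving).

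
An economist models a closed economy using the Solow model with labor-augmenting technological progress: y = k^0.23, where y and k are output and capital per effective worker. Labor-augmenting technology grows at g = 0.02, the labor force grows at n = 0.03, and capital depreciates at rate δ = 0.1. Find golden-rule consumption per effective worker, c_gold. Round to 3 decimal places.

c_gold ≈ 0.875

Capital per effective worker breaks even when investment replaces (n + g + δ)·k; here n + g + δ = 0.15.
Setting f'(k) = n+g+δ gives 0.23·k^(0.23−1) = 0.15, hence k_gold = (0.23/0.15)^(1/0.77) ≈ 1.7422.
y_gold = 1.7422^0.23 ≈ 1.1362.
c_gold = y_gold − (n+g+δ)·k_gold = 1.1362 − 0.15·1.7422 ≈ 0.8749.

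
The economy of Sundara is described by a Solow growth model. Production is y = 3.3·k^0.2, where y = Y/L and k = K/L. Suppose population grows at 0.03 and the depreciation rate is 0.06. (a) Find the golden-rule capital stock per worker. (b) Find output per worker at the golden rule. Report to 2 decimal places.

Capital per worker breaks even when investment replaces (n + δ)·k; here n + δ = 0.09.
Golden rule sets MPK = n+δ: 0.2·3.3·k^(0.2−1) = 0.09, so k_gold = (0.2·3.3/0.09)^(1/0.8) ≈ 12.0678.
y_gold = 3.3·12.0678^0.2 ≈ 5.4305.

(a) k_gold ≈ 12.07; (b) y_gold ≈ 5.43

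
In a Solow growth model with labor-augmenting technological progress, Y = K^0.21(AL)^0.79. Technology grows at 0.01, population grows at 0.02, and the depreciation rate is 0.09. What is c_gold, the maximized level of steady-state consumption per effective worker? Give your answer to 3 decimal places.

Break-even investment rate: n + g + δ = 0.02 + 0.01 + 0.09 = 0.12.
Maximizing c = f(k) − (n+g+δ)·k gives f'(k) = n+g+δ, i.e. 0.21·k^(0.21−1) = 0.12, so k_gold = (0.21/0.12)^(1/0.79) ≈ 2.0307.
y_gold = 2.0307^0.21 ≈ 1.1604.
c_gold = y_gold − (n+g+δ)·k_gold = 1.1604 − 0.12·2.0307 ≈ 0.9167.

c_gold ≈ 0.917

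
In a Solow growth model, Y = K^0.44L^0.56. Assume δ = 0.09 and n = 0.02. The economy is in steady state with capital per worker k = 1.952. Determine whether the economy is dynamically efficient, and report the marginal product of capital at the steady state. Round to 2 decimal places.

Capital per worker breaks even when investment replaces (n + δ)·k; here n + δ = 0.11.
MPK = 0.44·k^(0.44−1) = 0.44·1.952^(-0.56) ≈ 0.3025.
MPK > 0.11, so the economy is dynamically efficient (under-saving).

dynamically efficient; MPK ≈ 0.30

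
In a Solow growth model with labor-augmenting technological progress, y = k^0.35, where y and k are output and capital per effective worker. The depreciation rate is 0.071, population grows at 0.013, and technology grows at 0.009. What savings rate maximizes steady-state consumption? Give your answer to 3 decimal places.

s_gold = 0.350

n + g + δ = 0.013 + 0.009 + 0.071 = 0.093.
At the golden rule MPK = n+g+δ, and in any Cobb-Douglas steady state s = (n+g+δ)·k/y = MPK·k/y = capital's share 0.35.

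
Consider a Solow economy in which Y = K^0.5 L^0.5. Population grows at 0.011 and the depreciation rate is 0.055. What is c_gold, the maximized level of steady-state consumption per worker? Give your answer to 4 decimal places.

Break-even investment rate: n + δ = 0.011 + 0.055 = 0.066.
Setting f'(k) = n+δ gives 0.5·k^(0.5−1) = 0.066, hence k_gold = (0.5/0.066)^(1/0.5) ≈ 57.3921.
y_gold = 57.3921^0.5 ≈ 7.5758.
c_gold = y_gold − (n+δ)·k_gold = 7.5758 − 0.066·57.3921 ≈ 3.7879.

c_gold ≈ 3.7879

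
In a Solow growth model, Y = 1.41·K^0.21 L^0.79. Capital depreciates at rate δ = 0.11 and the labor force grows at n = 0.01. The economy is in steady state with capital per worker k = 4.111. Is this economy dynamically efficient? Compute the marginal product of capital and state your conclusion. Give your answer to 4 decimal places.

Break-even investment rate: n + δ = 0.01 + 0.11 = 0.12.
MPK = 0.21·1.41·k^(0.21−1) = 0.21·1.41·4.111^(-0.79) ≈ 0.0969.
MPK < 0.12, so the economy is dynamically inefficient (over-saving).

dynamically inefficient; MPK ≈ 0.0969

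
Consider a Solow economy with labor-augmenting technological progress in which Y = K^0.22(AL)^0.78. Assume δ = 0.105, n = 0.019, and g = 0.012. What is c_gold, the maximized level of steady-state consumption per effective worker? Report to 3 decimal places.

c_gold ≈ 0.893

The effective depreciation rate is n + g + δ = 0.019 + 0.012 + 0.105 = 0.136.
At the golden rule the marginal product of capital equals n+g+δ: 0.22·k^(0.22−1) = 0.136. Solving, k_gold = (0.22/0.136)^(1/0.78) ≈ 1.8527.
y_gold = 1.8527^0.22 ≈ 1.1453.
c_gold = y_gold − (n+g+δ)·k_gold = 1.1453 − 0.136·1.8527 ≈ 0.8933.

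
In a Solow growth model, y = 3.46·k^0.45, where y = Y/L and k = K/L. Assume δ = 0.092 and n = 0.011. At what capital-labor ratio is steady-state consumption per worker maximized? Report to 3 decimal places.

Break-even investment rate: n + δ = 0.011 + 0.092 = 0.103.
Setting f'(k) = n+δ gives 0.45·3.46·k^(0.45−1) = 0.103, hence k_gold = (0.45·3.46/0.103)^(1/0.55) ≈ 139.4624.

k_gold ≈ 139.462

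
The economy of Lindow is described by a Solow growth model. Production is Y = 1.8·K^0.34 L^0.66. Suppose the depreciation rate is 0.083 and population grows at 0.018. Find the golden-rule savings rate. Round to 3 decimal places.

s_gold = 0.340

n + δ = 0.018 + 0.083 = 0.101.
At the golden rule MPK = n+δ, and in any Cobb-Douglas steady state s = (n+δ)·k/y = MPK·k/y = capital's share 0.34.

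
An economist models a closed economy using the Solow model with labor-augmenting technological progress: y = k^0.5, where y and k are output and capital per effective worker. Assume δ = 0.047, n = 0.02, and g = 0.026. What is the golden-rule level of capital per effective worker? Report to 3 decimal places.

Break-even investment rate: n + g + δ = 0.02 + 0.026 + 0.047 = 0.093.
At the golden rule the marginal product of capital equals n+g+δ: 0.5·k^(0.5−1) = 0.093. Solving, k_gold = (0.5/0.093)^(1/0.5) ≈ 28.9051.

k_gold ≈ 28.905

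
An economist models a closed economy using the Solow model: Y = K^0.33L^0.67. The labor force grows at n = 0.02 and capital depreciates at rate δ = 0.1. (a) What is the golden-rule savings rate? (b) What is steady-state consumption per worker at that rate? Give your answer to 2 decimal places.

Break-even investment rate: n + δ = 0.02 + 0.1 = 0.12.
For Cobb-Douglas, s_gold equals capital's share: s_gold = 0.33.
At the golden rule the marginal product of capital equals n+δ: 0.33·k^(0.33−1) = 0.12. Solving, k_gold = (0.33/0.12)^(1/0.67) ≈ 4.5261.
y_gold = 4.5261^0.33 ≈ 1.6458; c_gold = (1−0.33)·y_gold ≈ 1.1027.

(a) s_gold = 0.33; (b) c_gold ≈ 1.10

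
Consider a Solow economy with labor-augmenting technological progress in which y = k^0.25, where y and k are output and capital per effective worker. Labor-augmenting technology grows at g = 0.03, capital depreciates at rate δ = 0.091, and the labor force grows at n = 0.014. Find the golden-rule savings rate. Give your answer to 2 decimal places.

s_gold = 0.25

The effective depreciation rate is n + g + δ = 0.014 + 0.03 + 0.091 = 0.135.
At the golden rule MPK = n+g+δ, and in any Cobb-Douglas steady state s = (n+g+δ)·k/y = MPK·k/y = capital's share 0.25.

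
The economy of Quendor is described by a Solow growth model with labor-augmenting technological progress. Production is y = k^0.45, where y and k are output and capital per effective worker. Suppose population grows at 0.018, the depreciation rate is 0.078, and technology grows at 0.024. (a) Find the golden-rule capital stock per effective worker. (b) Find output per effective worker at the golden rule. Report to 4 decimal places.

Capital per effective worker breaks even when investment replaces (n + g + δ)·k; here n + g + δ = 0.12.
Setting f'(k) = n+g+δ gives 0.45·k^(0.45−1) = 0.12, hence k_gold = (0.45/0.12)^(1/0.55) ≈ 11.0584.
y_gold = 11.0584^0.45 ≈ 2.9489.

(a) k_gold ≈ 11.0584; (b) y_gold ≈ 2.9489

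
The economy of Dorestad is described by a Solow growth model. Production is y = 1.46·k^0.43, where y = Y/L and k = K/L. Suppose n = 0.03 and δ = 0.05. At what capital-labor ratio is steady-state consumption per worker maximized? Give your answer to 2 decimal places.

k_gold ≈ 37.13

Capital per worker breaks even when investment replaces (n + δ)·k; here n + δ = 0.08.
Golden rule sets MPK = n+δ: 0.43·1.46·k^(0.43−1) = 0.08, so k_gold = (0.43·1.46/0.08)^(1/0.57) ≈ 37.1282.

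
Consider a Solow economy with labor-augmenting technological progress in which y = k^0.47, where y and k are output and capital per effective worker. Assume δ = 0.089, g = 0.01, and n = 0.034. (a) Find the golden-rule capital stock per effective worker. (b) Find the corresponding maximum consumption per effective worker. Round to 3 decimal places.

Capital per effective worker breaks even when investment replaces (n + g + δ)·k; here n + g + δ = 0.133.
At the golden rule the marginal product of capital equals n+g+δ: 0.47·k^(0.47−1) = 0.133. Solving, k_gold = (0.47/0.133)^(1/0.53) ≈ 10.8250.
y_gold = 10.8250^0.47 ≈ 3.0632; c_gold = y_gold − 0.133·k_gold ≈ 1.6235.

(a) k_gold ≈ 10.825; (b) c_gold ≈ 1.624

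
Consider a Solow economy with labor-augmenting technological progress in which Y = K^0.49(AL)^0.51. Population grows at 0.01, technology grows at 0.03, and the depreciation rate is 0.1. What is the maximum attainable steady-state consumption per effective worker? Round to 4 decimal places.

Capital per effective worker breaks even when investment replaces (n + g + δ)·k; here n + g + δ = 0.14.
At the golden rule the marginal product of capital equals n+g+δ: 0.49·k^(0.49−1) = 0.14. Solving, k_gold = (0.49/0.14)^(1/0.51) ≈ 11.6627.
y_gold = 11.6627^0.49 ≈ 3.3322.
c_gold = y_gold − (n+g+δ)·k_gold = 3.3322 − 0.14·11.6627 ≈ 1.6994.

c_gold ≈ 1.6994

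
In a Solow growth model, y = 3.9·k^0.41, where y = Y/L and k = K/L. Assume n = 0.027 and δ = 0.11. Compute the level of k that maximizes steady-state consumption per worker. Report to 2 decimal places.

k_gold ≈ 64.37

n + δ = 0.027 + 0.11 = 0.137.
At the golden rule the marginal product of capital equals n+δ: 0.41·3.9·k^(0.41−1) = 0.137. Solving, k_gold = (0.41·3.9/0.137)^(1/0.59) ≈ 64.3712.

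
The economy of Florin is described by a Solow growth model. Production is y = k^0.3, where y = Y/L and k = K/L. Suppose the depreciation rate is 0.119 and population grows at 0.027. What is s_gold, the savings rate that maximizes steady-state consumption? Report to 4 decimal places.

s_gold = 0.3000

n + δ = 0.027 + 0.119 = 0.146.
At the golden rule MPK = n+δ, and in any Cobb-Douglas steady state s = (n+δ)·k/y = MPK·k/y = capital's share 0.3.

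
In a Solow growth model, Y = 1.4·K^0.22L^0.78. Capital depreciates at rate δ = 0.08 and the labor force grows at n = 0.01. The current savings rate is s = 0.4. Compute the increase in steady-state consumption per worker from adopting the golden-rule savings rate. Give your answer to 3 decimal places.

Δc ≈ 0.138

n + δ = 0.01 + 0.08 = 0.09.
Current steady state (s = 0.4): k* = (0.4·1.4/0.09)^(1/0.78) ≈ 10.4203, y* = 1.4·10.4203^0.22 ≈ 2.3446, c* = (1−0.4)·2.3446 ≈ 1.4067.
Golden rule sets MPK = n+δ: 0.22·1.4·k^(0.22−1) = 0.09, so k_gold = (0.22·1.4/0.09)^(1/0.78) ≈ 4.8418.
y_gold = 1.4·4.8418^0.22 ≈ 1.9808, c_gold = y_gold − 0.09·k_gold ≈ 1.5450.
Gain: Δc = 1.5450 − 1.4067 ≈ 0.1383.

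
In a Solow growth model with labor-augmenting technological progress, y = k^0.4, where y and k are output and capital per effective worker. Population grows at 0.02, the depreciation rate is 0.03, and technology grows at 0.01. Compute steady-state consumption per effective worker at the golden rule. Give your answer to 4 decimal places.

c_gold ≈ 2.1253

n + g + δ = 0.02 + 0.01 + 0.03 = 0.06.
Setting f'(k) = n+g+δ gives 0.4·k^(0.4−1) = 0.06, hence k_gold = (0.4/0.06)^(1/0.6) ≈ 23.6146.
y_gold = 23.6146^0.4 ≈ 3.5422.
c_gold = y_gold − (n+g+δ)·k_gold = 3.5422 − 0.06·23.6146 ≈ 2.1253.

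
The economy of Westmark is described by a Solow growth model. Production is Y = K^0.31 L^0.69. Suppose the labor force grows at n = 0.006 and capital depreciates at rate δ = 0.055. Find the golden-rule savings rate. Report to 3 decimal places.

Capital per worker breaks even when investment replaces (n + δ)·k; here n + δ = 0.061.
At the golden rule MPK = n+δ, and in any Cobb-Douglas steady state s = (n+δ)·k/y = MPK·k/y = capital's share 0.31.

s_gold = 0.310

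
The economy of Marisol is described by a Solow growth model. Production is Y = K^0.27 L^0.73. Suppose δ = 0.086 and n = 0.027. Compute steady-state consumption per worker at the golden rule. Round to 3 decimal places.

Break-even investment rate: n + δ = 0.027 + 0.086 = 0.113.
Golden rule sets MPK = n+δ: 0.27·k^(0.27−1) = 0.113, so k_gold = (0.27/0.113)^(1/0.73) ≈ 3.2976.
y_gold = 3.2976^0.27 ≈ 1.3801.
c_gold = y_gold − (n+δ)·k_gold = 1.3801 − 0.113·3.2976 ≈ 1.0075.

c_gold ≈ 1.007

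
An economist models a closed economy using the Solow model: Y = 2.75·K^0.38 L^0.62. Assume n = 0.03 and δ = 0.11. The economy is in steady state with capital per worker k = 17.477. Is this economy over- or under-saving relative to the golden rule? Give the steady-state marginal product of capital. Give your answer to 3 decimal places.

under-saving; MPK ≈ 0.177

The effective depreciation rate is n + δ = 0.03 + 0.11 = 0.14.
MPK = 0.38·2.75·k^(0.38−1) = 0.38·2.75·17.477^(-0.62) ≈ 0.1773.
MPK > 0.14, so the economy is dynamically efficient (under-saving).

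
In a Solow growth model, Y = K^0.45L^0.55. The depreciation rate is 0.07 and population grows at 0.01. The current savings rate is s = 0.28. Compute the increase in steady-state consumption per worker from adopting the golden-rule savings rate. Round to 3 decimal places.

The effective depreciation rate is n + δ = 0.01 + 0.07 = 0.08.
Current steady state (s = 0.28): k* = (0.28/0.08)^(1/0.55) ≈ 9.7547, y* = 9.7547^0.45 ≈ 2.7871, c* = (1−0.28)·2.7871 ≈ 2.0067.
Setting f'(k) = n+δ gives 0.45·k^(0.45−1) = 0.08, hence k_gold = (0.45/0.08)^(1/0.55) ≈ 23.1132.
y_gold = 23.1132^0.45 ≈ 4.1090, c_gold = y_gold − 0.08·k_gold ≈ 2.2600.
Gain: Δc = 2.2600 − 2.0067 ≈ 0.2533.

Δc ≈ 0.253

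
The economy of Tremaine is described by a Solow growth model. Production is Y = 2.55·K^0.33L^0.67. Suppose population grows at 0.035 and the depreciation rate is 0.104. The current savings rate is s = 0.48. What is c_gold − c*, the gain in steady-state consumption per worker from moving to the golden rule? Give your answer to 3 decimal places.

The effective depreciation rate is n + δ = 0.035 + 0.104 = 0.139.
Current steady state (s = 0.48): k* = (0.48·2.55/0.139)^(1/0.67) ≈ 25.7098, y* = 2.55·25.7098^0.33 ≈ 7.4451, c* = (1−0.48)·7.4451 ≈ 3.8715.
Setting f'(k) = n+δ gives 0.33·2.55·k^(0.33−1) = 0.139, hence k_gold = (0.33·2.55/0.139)^(1/0.67) ≈ 14.6968.
y_gold = 2.55·14.6968^0.33 ≈ 6.1905, c_gold = y_gold − 0.139·k_gold ≈ 4.1476.
Gain: Δc = 4.1476 − 3.8715 ≈ 0.2761.

Δc ≈ 0.276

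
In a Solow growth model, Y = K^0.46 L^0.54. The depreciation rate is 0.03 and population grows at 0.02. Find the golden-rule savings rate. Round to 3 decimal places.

s_gold = 0.460

Break-even investment rate: n + δ = 0.02 + 0.03 = 0.05.
At the golden rule MPK = n+δ, and in any Cobb-Douglas steady state s = (n+δ)·k/y = MPK·k/y = capital's share 0.46.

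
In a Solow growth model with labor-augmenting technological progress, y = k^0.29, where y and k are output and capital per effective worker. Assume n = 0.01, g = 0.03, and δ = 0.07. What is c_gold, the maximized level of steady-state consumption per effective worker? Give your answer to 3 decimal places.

c_gold ≈ 1.055

Break-even investment rate: n + g + δ = 0.01 + 0.03 + 0.07 = 0.11.
Maximizing c = f(k) − (n+g+δ)·k gives f'(k) = n+g+δ, i.e. 0.29·k^(0.29−1) = 0.11, so k_gold = (0.29/0.11)^(1/0.71) ≈ 3.9171.
y_gold = 3.9171^0.29 ≈ 1.4858.
c_gold = y_gold − (n+g+δ)·k_gold = 1.4858 − 0.11·3.9171 ≈ 1.0549.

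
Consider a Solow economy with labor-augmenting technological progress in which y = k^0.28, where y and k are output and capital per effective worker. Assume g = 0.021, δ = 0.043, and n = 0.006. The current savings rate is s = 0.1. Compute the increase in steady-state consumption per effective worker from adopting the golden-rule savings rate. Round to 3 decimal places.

Capital per effective worker breaks even when investment replaces (n + g + δ)·k; here n + g + δ = 0.07.
Current steady state (s = 0.1): k* = (0.1/0.07)^(1/0.72) ≈ 1.6411, y* = 1.6411^0.28 ≈ 1.1488, c* = (1−0.1)·1.1488 ≈ 1.0339.
At the golden rule the marginal product of capital equals n+g+δ: 0.28·k^(0.28−1) = 0.07. Solving, k_gold = (0.28/0.07)^(1/0.72) ≈ 6.8580.
y_gold = 6.8580^0.28 ≈ 1.7145, c_gold = y_gold − 0.07·k_gold ≈ 1.2344.
Gain: Δc = 1.2344 − 1.0339 ≈ 0.2005.

Δc ≈ 0.201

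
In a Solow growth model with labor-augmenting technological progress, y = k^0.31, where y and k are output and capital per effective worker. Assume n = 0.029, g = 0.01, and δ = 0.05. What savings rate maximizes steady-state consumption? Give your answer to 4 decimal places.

The effective depreciation rate is n + g + δ = 0.029 + 0.01 + 0.05 = 0.089.
At the golden rule MPK = n+g+δ, and in any Cobb-Douglas steady state s = (n+g+δ)·k/y = MPK·k/y = capital's share 0.31.

s_gold = 0.3100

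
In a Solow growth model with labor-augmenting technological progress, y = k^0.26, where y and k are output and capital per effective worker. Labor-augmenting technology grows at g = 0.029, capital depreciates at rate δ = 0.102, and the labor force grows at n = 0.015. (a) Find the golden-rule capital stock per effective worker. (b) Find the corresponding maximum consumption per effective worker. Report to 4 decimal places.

n + g + δ = 0.015 + 0.029 + 0.102 = 0.146.
Setting f'(k) = n+g+δ gives 0.26·k^(0.26−1) = 0.146, hence k_gold = (0.26/0.146)^(1/0.74) ≈ 2.1811.
y_gold = 2.1811^0.26 ≈ 1.2248; c_gold = y_gold − 0.146·k_gold ≈ 0.9063.

(a) k_gold ≈ 2.1811; (b) c_gold ≈ 0.9063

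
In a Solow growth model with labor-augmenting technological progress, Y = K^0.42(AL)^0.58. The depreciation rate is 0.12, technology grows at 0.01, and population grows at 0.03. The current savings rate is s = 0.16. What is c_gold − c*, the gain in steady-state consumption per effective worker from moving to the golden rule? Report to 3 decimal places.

Capital per effective worker breaks even when investment replaces (n + g + δ)·k; here n + g + δ = 0.16.
Current steady state (s = 0.16): k* = (0.16/0.16)^(1/0.58) ≈ 1.0000, y* = 1.0000^0.42 ≈ 1.0000, c* = (1−0.16)·1.0000 ≈ 0.8400.
At the golden rule the marginal product of capital equals n+g+δ: 0.42·k^(0.42−1) = 0.16. Solving, k_gold = (0.42/0.16)^(1/0.58) ≈ 5.2800.
y_gold = 5.2800^0.42 ≈ 2.0114, c_gold = y_gold − 0.16·k_gold ≈ 1.1666.
Gain: Δc = 1.1666 − 0.8400 ≈ 0.3266.

Δc ≈ 0.327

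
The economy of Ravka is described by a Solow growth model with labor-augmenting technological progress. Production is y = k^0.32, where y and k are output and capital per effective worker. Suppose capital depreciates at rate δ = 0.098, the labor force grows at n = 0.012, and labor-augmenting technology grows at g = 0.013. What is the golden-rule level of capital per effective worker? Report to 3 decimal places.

k_gold ≈ 4.080

Break-even investment rate: n + g + δ = 0.012 + 0.013 + 0.098 = 0.123.
Golden rule sets MPK = n+g+δ: 0.32·k^(0.32−1) = 0.123, so k_gold = (0.32/0.123)^(1/0.68) ≈ 4.0799.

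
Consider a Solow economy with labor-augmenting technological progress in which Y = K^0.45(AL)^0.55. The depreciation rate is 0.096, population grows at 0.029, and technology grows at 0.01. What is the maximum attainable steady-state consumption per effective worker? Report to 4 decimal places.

c_gold ≈ 1.4729

Capital per effective worker breaks even when investment replaces (n + g + δ)·k; here n + g + δ = 0.135.
Setting f'(k) = n+g+δ gives 0.45·k^(0.45−1) = 0.135, hence k_gold = (0.45/0.135)^(1/0.55) ≈ 8.9267.
y_gold = 8.9267^0.45 ≈ 2.6780.
c_gold = y_gold − (n+g+δ)·k_gold = 2.6780 − 0.135·8.9267 ≈ 1.4729.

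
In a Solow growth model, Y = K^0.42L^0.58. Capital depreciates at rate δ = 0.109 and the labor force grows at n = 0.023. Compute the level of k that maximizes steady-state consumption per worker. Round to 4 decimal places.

n + δ = 0.023 + 0.109 = 0.132.
Setting f'(k) = n+δ gives 0.42·k^(0.42−1) = 0.132, hence k_gold = (0.42/0.132)^(1/0.58) ≈ 7.3567.

k_gold ≈ 7.3567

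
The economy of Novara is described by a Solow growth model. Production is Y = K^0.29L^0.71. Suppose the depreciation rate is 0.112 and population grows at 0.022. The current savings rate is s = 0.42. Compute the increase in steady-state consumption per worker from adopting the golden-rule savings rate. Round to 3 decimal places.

Δc ≈ 0.048

Capital per worker breaks even when investment replaces (n + δ)·k; here n + δ = 0.134.
Current steady state (s = 0.42): k* = (0.42/0.134)^(1/0.71) ≈ 4.9980, y* = 4.9980^0.29 ≈ 1.5946, c* = (1−0.42)·1.5946 ≈ 0.9249.
Maximizing c = f(k) − (n+δ)·k gives f'(k) = n+δ, i.e. 0.29·k^(0.29−1) = 0.134, so k_gold = (0.29/0.134)^(1/0.71) ≈ 2.9665.
y_gold = 2.9665^0.29 ≈ 1.3707, c_gold = y_gold − 0.134·k_gold ≈ 0.9732.
Gain: Δc = 0.9732 − 0.9249 ≈ 0.0484.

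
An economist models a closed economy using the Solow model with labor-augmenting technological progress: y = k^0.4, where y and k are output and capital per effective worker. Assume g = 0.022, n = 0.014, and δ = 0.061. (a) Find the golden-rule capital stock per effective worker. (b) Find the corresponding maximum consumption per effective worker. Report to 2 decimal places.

The effective depreciation rate is n + g + δ = 0.014 + 0.022 + 0.061 = 0.097.
At the golden rule the marginal product of capital equals n+g+δ: 0.4·k^(0.4−1) = 0.097. Solving, k_gold = (0.4/0.097)^(1/0.6) ≈ 10.6043.
y_gold = 10.6043^0.4 ≈ 2.5715; c_gold = y_gold − 0.097·k_gold ≈ 1.5429.

(a) k_gold ≈ 10.60; (b) c_gold ≈ 1.54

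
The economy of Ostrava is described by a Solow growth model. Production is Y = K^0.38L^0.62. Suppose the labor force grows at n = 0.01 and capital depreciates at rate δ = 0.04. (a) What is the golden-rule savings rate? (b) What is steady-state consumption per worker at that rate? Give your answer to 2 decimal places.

Capital per worker breaks even when investment replaces (n + δ)·k; here n + δ = 0.05.
For Cobb-Douglas, s_gold equals capital's share: s_gold = 0.38.
Maximizing c = f(k) − (n+δ)·k gives f'(k) = n+δ, i.e. 0.38·k^(0.38−1) = 0.05, so k_gold = (0.38/0.05)^(1/0.62) ≈ 26.3431.
y_gold = 26.3431^0.38 ≈ 3.4662; c_gold = (1−0.38)·y_gold ≈ 2.1490.

(a) s_gold = 0.38; (b) c_gold ≈ 2.15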